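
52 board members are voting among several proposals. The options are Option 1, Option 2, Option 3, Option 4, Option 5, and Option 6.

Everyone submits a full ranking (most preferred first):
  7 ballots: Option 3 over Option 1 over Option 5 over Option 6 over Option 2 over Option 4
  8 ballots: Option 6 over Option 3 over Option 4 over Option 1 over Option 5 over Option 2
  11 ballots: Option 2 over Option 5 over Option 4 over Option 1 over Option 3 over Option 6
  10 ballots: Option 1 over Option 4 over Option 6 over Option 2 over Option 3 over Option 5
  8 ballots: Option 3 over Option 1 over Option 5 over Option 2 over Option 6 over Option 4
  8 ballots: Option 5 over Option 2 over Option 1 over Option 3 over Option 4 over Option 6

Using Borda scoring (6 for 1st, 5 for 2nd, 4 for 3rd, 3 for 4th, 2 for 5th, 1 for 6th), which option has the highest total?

Option 1

Option 1: 7×5 + 8×3 + 11×3 + 10×6 + 8×5 + 8×4 = 224
Option 2: 7×2 + 8×1 + 11×6 + 10×3 + 8×3 + 8×5 = 182
Option 3: 7×6 + 8×5 + 11×2 + 10×2 + 8×6 + 8×3 = 196
Option 4: 7×1 + 8×4 + 11×4 + 10×5 + 8×1 + 8×2 = 157
Option 5: 7×4 + 8×2 + 11×5 + 10×1 + 8×4 + 8×6 = 189
Option 6: 7×3 + 8×6 + 11×1 + 10×4 + 8×2 + 8×1 = 144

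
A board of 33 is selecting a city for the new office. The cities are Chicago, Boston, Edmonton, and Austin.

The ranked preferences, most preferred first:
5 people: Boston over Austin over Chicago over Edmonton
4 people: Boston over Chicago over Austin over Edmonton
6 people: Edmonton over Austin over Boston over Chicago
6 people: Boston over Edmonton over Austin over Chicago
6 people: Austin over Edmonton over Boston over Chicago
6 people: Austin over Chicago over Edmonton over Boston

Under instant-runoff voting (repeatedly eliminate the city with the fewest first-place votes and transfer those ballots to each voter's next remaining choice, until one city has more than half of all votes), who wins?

Round 1: Chicago 0, Boston 15, Edmonton 6, Austin 12. Chicago eliminated.
Round 2: Boston 15, Edmonton 6, Austin 12. Edmonton eliminated.
Round 3: Boston 15, Austin 18. Austin has a majority (≥17).

Austin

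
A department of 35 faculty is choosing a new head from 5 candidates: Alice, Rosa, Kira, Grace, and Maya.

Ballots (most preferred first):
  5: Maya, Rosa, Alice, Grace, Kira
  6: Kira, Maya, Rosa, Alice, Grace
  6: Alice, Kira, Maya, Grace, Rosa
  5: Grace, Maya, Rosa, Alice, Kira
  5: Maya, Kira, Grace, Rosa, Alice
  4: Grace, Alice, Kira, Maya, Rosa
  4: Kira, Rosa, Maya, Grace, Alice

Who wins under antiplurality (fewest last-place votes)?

Maya

Last-place votes: Alice 9, Rosa 10, Kira 10, Grace 6, Maya 0.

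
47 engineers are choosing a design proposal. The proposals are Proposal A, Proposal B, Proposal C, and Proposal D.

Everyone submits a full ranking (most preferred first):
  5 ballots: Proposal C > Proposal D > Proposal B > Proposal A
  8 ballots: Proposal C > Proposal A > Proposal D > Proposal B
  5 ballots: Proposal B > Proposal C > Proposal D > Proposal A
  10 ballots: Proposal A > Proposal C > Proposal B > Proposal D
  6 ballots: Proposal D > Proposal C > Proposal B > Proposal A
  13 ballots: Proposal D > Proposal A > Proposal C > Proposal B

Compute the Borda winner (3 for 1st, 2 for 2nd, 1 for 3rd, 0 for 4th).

Proposal A: 5×0 + 8×2 + 5×0 + 10×3 + 6×0 + 13×2 = 72
Proposal B: 5×1 + 8×0 + 5×3 + 10×1 + 6×1 + 13×0 = 36
Proposal C: 5×3 + 8×3 + 5×2 + 10×2 + 6×2 + 13×1 = 94
Proposal D: 5×2 + 8×1 + 5×1 + 10×0 + 6×3 + 13×3 = 80

Proposal C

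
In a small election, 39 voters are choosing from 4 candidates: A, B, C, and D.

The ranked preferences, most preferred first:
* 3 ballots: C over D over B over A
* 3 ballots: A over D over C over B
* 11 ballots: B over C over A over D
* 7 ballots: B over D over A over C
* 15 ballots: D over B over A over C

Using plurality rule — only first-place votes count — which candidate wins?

First-place votes: A 3, B 18, C 3, D 15.

B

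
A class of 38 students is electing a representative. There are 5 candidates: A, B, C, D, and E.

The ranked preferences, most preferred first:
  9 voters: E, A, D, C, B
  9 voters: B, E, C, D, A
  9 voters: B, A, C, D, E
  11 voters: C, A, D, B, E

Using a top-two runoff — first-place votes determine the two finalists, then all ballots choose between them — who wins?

C

Round 1 first-place votes: A 0, B 18, C 11, D 0, E 9. B and C advance.
Runoff: B is ranked above C on 18 ballots, C above B on 20.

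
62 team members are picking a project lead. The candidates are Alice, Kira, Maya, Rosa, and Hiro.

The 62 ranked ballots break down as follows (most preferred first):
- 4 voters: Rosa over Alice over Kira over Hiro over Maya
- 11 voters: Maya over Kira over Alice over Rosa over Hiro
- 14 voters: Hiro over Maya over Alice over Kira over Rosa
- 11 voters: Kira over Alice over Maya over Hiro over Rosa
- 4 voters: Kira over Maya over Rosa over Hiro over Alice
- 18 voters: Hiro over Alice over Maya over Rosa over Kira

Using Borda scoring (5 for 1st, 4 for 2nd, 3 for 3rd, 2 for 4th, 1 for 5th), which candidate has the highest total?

Alice: 4×4 + 11×3 + 14×3 + 11×4 + 4×1 + 18×4 = 211
Kira: 4×3 + 11×4 + 14×2 + 11×5 + 4×5 + 18×1 = 177
Maya: 4×1 + 11×5 + 14×4 + 11×3 + 4×4 + 18×3 = 218
Rosa: 4×5 + 11×2 + 14×1 + 11×1 + 4×3 + 18×2 = 115
Hiro: 4×2 + 11×1 + 14×5 + 11×2 + 4×2 + 18×5 = 209

Maya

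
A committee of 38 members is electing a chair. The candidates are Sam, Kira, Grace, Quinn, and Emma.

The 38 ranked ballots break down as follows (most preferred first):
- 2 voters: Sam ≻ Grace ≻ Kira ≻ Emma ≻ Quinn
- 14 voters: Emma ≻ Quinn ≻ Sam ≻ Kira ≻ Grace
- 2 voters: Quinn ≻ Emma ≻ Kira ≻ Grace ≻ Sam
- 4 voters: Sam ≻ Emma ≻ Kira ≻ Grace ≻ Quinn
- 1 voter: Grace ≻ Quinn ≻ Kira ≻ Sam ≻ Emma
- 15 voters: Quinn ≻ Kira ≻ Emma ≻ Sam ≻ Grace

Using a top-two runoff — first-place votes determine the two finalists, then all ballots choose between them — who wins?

Round 1 first-place votes: Sam 6, Kira 0, Grace 1, Quinn 17, Emma 14. Quinn and Emma advance.
Runoff: Quinn is ranked above Emma on 18 ballots, Emma above Quinn on 20.

Emma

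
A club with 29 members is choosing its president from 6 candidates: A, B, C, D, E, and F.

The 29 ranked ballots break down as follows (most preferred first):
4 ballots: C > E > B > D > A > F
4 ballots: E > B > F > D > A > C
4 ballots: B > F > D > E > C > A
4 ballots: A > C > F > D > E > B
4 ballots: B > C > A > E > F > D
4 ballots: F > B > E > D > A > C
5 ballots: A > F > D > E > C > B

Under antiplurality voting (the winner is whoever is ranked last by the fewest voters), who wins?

Last-place votes: A 4, B 9, C 8, D 4, E 0, F 4.

E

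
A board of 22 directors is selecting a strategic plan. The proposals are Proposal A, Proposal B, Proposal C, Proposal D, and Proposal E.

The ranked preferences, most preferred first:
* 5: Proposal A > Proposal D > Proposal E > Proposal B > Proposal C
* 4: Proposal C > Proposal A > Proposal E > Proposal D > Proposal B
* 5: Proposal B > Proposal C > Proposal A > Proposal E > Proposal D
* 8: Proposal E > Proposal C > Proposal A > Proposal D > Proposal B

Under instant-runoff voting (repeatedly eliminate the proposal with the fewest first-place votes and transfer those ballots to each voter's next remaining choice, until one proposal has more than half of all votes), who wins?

Proposal A

Round 1: Proposal A 5, Proposal B 5, Proposal C 4, Proposal D 0, Proposal E 8. Proposal D eliminated.
Round 2: Proposal A 5, Proposal B 5, Proposal C 4, Proposal E 8. Proposal C eliminated.
Round 3: Proposal A 9, Proposal B 5, Proposal E 8. Proposal B eliminated.
Round 4: Proposal A 14, Proposal E 8. Proposal A has a majority (≥12).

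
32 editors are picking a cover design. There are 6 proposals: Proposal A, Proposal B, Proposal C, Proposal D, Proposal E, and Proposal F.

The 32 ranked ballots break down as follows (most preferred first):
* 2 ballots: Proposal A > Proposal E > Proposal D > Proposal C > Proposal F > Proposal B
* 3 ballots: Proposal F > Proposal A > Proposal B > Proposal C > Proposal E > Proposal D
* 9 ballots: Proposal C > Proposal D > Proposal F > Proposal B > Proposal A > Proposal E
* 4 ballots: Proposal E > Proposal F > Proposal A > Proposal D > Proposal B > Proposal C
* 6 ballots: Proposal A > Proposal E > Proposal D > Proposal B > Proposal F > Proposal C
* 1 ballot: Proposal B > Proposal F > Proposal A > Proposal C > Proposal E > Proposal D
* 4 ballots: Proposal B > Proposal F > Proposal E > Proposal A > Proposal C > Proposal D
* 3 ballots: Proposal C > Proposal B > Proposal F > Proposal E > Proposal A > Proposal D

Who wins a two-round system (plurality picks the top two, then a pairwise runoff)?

Round 1 first-place votes: Proposal A 8, Proposal B 5, Proposal C 12, Proposal D 0, Proposal E 4, Proposal F 3. Proposal C and Proposal A advance.
Runoff: Proposal C is ranked above Proposal A on 12 ballots, Proposal A above Proposal C on 20.

Proposal A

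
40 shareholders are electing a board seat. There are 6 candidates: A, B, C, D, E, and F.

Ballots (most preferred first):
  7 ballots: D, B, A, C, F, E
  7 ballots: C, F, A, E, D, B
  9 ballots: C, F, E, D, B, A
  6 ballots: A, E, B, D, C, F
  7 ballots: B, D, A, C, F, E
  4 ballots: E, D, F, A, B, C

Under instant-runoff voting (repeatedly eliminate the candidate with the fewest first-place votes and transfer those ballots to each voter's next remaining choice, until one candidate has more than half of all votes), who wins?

B

Round 1: A 6, B 7, C 16, D 7, E 4, F 0. F eliminated.
Round 2: A 6, B 7, C 16, D 7, E 4. E eliminated.
Round 3: A 6, B 7, C 16, D 11. A eliminated.
Round 4: B 13, C 16, D 11. D eliminated.
Round 5: B 24, C 16. B has a majority (≥21).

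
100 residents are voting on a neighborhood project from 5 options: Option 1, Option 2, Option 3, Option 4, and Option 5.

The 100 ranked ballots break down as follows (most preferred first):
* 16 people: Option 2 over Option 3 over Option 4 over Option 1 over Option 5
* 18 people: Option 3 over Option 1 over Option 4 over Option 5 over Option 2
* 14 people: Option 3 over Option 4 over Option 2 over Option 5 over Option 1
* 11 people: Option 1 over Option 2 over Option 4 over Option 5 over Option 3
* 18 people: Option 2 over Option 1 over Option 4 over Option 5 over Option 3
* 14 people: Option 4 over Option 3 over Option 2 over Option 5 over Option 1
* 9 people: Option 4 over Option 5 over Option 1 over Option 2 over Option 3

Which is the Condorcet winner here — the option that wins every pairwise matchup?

Option 4 vs Option 1: 53–47
Option 4 vs Option 2: 55–45
Option 4 vs Option 3: 52–48
Option 4 vs Option 5: 100–0
Option 4 beats every other option.

Option 4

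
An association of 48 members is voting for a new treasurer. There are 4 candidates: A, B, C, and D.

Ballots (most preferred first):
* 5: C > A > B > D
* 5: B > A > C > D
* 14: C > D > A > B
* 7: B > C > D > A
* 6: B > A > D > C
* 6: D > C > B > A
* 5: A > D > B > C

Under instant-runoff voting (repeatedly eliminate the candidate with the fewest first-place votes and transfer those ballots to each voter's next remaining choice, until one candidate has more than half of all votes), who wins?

Round 1: A 5, B 18, C 19, D 6. A eliminated.
Round 2: B 18, C 19, D 11. D eliminated.
Round 3: B 23, C 25. C has a majority (≥25).

C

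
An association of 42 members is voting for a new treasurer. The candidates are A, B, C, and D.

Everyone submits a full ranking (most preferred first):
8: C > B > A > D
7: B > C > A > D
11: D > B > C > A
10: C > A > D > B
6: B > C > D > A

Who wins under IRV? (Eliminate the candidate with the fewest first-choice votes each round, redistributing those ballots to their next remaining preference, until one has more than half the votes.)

Round 1: A 0, B 13, C 18, D 11. A eliminated.
Round 2: B 13, C 18, D 11. D eliminated.
Round 3: B 24, C 18. B has a majority (≥22).

B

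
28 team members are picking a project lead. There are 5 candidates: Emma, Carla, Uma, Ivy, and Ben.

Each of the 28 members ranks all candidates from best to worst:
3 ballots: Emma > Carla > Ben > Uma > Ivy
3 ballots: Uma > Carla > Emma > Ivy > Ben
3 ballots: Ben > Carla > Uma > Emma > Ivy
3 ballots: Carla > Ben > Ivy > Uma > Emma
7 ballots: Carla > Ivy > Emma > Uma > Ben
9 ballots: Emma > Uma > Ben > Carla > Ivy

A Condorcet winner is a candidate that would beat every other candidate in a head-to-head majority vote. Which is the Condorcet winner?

Carla vs Emma: 16–12
Carla vs Uma: 16–12
Carla vs Ivy: 28–0
Carla vs Ben: 16–12
Carla beats every other candidate.

Carla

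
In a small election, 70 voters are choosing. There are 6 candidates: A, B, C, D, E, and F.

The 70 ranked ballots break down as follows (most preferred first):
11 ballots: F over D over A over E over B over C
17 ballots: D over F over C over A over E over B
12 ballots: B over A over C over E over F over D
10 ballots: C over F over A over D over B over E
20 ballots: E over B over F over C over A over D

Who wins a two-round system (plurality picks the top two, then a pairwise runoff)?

D

Round 1 first-place votes: A 0, B 12, C 10, D 17, E 20, F 11. E and D advance.
Runoff: E is ranked above D on 32 ballots, D above E on 38.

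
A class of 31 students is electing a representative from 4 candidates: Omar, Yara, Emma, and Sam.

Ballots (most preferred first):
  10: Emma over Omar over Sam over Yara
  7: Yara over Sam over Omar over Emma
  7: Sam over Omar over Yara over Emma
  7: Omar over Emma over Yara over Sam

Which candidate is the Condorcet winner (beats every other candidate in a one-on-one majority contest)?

Omar vs Yara: 24–7
Omar vs Emma: 21–10
Omar vs Sam: 17–14
Omar beats every other candidate.

Omar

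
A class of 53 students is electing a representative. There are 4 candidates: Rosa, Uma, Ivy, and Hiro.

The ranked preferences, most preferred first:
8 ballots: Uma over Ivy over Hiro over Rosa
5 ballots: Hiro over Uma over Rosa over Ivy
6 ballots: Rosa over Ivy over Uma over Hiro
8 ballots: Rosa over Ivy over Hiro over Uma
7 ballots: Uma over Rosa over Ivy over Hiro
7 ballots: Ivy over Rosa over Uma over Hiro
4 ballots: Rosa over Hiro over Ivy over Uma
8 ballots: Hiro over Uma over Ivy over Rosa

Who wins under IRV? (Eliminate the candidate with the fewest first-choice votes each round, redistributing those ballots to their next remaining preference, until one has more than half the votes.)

Uma

Round 1: Rosa 18, Uma 15, Ivy 7, Hiro 13. Ivy eliminated.
Round 2: Rosa 25, Uma 15, Hiro 13. Hiro eliminated.
Round 3: Rosa 25, Uma 28. Uma has a majority (≥27).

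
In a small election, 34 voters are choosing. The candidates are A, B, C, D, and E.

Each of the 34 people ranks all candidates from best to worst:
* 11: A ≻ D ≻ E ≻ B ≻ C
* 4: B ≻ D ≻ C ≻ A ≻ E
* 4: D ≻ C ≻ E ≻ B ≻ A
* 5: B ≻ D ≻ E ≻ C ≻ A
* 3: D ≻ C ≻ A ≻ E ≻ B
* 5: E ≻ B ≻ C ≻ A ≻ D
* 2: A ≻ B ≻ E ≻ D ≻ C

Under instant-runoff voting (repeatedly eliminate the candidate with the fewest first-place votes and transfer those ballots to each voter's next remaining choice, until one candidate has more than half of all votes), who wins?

Round 1: A 13, B 9, C 0, D 7, E 5. C eliminated.
Round 2: A 13, B 9, D 7, E 5. E eliminated.
Round 3: A 13, B 14, D 7. D eliminated.
Round 4: A 16, B 18. B has a majority (≥18).

B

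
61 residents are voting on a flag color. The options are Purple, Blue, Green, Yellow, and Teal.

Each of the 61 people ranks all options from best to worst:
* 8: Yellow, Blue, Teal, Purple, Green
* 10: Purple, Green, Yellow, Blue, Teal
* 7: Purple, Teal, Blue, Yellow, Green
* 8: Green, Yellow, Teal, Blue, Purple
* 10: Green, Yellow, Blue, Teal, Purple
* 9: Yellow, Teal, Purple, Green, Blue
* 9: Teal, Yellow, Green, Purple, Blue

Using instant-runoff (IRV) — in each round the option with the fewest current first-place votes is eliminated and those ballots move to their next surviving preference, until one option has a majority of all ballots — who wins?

Round 1: Purple 17, Blue 0, Green 18, Yellow 17, Teal 9. Blue eliminated.
Round 2: Purple 17, Green 18, Yellow 17, Teal 9. Teal eliminated.
Round 3: Purple 17, Green 18, Yellow 26. Purple eliminated.
Round 4: Green 28, Yellow 33. Yellow has a majority (≥31).

Yellow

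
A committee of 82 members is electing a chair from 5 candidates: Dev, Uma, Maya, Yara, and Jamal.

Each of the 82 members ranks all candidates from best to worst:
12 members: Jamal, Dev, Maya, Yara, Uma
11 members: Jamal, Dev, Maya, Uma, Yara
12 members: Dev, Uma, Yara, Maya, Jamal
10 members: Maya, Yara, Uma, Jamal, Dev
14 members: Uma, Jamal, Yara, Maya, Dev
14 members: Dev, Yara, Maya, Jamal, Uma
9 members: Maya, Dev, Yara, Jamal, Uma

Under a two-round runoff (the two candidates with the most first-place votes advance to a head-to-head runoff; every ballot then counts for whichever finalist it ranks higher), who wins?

Round 1 first-place votes: Dev 26, Uma 14, Maya 19, Yara 0, Jamal 23. Dev and Jamal advance.
Runoff: Dev is ranked above Jamal on 35 ballots, Jamal above Dev on 47.

Jamal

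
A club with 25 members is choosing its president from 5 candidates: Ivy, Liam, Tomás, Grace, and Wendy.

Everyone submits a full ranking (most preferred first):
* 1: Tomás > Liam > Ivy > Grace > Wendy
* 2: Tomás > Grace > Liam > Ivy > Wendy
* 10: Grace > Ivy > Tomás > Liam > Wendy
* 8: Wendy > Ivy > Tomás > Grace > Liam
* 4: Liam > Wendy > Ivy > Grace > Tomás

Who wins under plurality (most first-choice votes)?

First-place votes: Ivy 0, Liam 4, Tomás 3, Grace 10, Wendy 8.

Grace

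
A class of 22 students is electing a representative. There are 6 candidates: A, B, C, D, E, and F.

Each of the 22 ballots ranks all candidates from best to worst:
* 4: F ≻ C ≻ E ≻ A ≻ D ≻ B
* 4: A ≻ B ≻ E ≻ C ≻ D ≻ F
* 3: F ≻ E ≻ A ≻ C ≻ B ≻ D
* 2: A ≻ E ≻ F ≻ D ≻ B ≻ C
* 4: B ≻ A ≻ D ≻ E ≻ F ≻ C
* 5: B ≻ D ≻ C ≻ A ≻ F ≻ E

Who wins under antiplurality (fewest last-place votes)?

Last-place votes: A 0, B 4, C 6, D 3, E 5, F 4.

A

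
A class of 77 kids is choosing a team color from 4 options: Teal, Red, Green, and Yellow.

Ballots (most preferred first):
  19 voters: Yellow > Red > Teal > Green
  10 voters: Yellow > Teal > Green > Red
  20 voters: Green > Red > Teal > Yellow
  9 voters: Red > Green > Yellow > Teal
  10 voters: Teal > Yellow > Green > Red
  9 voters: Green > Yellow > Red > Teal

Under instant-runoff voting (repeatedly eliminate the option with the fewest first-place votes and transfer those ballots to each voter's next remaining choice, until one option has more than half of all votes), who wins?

Yellow

Round 1: Teal 10, Red 9, Green 29, Yellow 29. Red eliminated.
Round 2: Teal 10, Green 38, Yellow 29. Teal eliminated.
Round 3: Green 38, Yellow 39. Yellow has a majority (≥39).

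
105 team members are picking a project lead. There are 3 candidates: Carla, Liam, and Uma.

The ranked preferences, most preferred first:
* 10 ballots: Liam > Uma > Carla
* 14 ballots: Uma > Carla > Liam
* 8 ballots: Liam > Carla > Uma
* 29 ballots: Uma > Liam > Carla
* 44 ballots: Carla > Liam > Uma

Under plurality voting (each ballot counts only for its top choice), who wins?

Carla

First-place votes: Carla 44, Liam 18, Uma 43.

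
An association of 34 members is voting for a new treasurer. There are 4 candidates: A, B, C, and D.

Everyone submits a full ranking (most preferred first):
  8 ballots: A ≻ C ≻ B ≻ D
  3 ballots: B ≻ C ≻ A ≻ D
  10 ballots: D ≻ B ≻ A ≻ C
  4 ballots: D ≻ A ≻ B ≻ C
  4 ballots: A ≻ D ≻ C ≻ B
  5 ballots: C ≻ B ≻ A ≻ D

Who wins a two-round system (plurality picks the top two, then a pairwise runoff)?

A

Round 1 first-place votes: A 12, B 3, C 5, D 14. D and A advance.
Runoff: D is ranked above A on 14 ballots, A above D on 20.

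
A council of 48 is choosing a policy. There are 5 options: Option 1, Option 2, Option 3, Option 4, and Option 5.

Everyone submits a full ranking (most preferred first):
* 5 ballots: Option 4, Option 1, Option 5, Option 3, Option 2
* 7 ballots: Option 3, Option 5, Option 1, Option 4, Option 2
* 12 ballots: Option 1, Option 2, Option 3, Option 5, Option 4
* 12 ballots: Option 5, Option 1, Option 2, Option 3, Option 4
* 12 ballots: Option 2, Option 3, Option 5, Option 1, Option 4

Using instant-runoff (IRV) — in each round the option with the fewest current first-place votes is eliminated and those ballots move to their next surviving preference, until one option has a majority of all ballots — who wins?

Round 1: Option 1 12, Option 2 12, Option 3 7, Option 4 5, Option 5 12. Option 4 eliminated.
Round 2: Option 1 17, Option 2 12, Option 3 7, Option 5 12. Option 3 eliminated.
Round 3: Option 1 17, Option 2 12, Option 5 19. Option 2 eliminated.
Round 4: Option 1 17, Option 5 31. Option 5 has a majority (≥25).

Option 5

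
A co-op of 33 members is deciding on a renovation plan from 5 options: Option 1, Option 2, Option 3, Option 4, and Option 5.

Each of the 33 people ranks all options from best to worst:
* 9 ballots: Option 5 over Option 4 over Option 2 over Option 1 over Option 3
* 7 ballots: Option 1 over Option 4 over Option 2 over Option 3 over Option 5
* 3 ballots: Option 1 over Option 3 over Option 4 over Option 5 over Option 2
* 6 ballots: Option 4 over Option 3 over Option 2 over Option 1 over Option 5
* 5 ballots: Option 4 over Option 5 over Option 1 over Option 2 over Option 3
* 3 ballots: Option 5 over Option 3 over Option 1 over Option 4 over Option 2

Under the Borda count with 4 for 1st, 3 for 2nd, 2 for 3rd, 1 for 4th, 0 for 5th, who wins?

Option 1: 9×1 + 7×4 + 3×4 + 6×1 + 5×2 + 3×2 = 71
Option 2: 9×2 + 7×2 + 3×0 + 6×2 + 5×1 + 3×0 = 49
Option 3: 9×0 + 7×1 + 3×3 + 6×3 + 5×0 + 3×3 = 43
Option 4: 9×3 + 7×3 + 3×2 + 6×4 + 5×4 + 3×1 = 101
Option 5: 9×4 + 7×0 + 3×1 + 6×0 + 5×3 + 3×4 = 66

Option 4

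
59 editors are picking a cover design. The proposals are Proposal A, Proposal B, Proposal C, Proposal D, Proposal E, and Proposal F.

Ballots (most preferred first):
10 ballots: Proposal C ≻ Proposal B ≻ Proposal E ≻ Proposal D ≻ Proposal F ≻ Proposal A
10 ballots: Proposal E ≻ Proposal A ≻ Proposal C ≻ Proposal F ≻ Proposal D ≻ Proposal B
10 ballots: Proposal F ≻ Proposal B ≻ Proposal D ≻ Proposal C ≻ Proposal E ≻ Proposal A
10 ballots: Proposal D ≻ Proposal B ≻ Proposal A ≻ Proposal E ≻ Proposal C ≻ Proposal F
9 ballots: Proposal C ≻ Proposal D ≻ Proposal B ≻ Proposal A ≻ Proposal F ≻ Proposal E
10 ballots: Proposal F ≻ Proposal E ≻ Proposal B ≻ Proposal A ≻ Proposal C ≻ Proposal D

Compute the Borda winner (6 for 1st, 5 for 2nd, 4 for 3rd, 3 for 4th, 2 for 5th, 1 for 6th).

Proposal A: 10×1 + 10×5 + 10×1 + 10×4 + 9×3 + 10×3 = 167
Proposal B: 10×5 + 10×1 + 10×5 + 10×5 + 9×4 + 10×4 = 236
Proposal C: 10×6 + 10×4 + 10×3 + 10×2 + 9×6 + 10×2 = 224
Proposal D: 10×3 + 10×2 + 10×4 + 10×6 + 9×5 + 10×1 = 205
Proposal E: 10×4 + 10×6 + 10×2 + 10×3 + 9×1 + 10×5 = 209
Proposal F: 10×2 + 10×3 + 10×6 + 10×1 + 9×2 + 10×6 = 198

Proposal B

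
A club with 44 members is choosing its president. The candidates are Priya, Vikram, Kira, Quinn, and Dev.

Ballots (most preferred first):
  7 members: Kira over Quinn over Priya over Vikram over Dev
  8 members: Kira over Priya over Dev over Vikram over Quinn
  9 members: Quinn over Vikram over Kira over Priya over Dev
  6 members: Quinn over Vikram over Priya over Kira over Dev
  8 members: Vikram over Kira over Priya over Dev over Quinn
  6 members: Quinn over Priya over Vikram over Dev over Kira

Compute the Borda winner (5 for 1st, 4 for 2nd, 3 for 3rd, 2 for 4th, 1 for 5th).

Kira

Priya: 7×3 + 8×4 + 9×2 + 6×3 + 8×3 + 6×4 = 137
Vikram: 7×2 + 8×2 + 9×4 + 6×4 + 8×5 + 6×3 = 148
Kira: 7×5 + 8×5 + 9×3 + 6×2 + 8×4 + 6×1 = 152
Quinn: 7×4 + 8×1 + 9×5 + 6×5 + 8×1 + 6×5 = 149
Dev: 7×1 + 8×3 + 9×1 + 6×1 + 8×2 + 6×2 = 74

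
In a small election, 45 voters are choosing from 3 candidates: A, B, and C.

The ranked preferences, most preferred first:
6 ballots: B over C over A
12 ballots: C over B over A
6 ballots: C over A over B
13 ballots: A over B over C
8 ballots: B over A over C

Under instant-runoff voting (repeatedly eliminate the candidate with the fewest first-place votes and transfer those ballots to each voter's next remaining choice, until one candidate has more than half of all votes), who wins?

B

Round 1: A 13, B 14, C 18. A eliminated.
Round 2: B 27, C 18. B has a majority (≥23).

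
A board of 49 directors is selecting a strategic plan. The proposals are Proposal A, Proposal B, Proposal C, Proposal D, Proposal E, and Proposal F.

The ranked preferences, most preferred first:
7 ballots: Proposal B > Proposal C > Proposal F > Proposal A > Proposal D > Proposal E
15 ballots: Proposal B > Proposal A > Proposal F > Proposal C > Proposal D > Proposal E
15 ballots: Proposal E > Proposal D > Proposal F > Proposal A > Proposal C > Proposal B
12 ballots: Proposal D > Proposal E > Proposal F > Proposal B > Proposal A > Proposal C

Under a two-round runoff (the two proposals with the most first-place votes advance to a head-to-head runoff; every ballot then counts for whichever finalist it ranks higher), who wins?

Round 1 first-place votes: Proposal A 0, Proposal B 22, Proposal C 0, Proposal D 12, Proposal E 15, Proposal F 0. Proposal B and Proposal E advance.
Runoff: Proposal B is ranked above Proposal E on 22 ballots, Proposal E above Proposal B on 27.

Proposal E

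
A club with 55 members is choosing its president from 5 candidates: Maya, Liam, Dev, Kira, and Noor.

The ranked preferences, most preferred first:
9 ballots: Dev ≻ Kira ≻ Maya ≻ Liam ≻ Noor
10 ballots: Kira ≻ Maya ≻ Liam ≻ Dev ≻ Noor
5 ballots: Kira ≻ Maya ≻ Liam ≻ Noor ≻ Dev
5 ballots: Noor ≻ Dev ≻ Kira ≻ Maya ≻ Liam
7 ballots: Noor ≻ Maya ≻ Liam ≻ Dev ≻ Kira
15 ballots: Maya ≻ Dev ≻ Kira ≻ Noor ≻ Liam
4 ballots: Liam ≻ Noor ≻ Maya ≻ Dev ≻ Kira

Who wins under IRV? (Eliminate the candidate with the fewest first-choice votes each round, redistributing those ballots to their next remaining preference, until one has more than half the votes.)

Kira

Round 1: Maya 15, Liam 4, Dev 9, Kira 15, Noor 12. Liam eliminated.
Round 2: Maya 15, Dev 9, Kira 15, Noor 16. Dev eliminated.
Round 3: Maya 15, Kira 24, Noor 16. Maya eliminated.
Round 4: Kira 39, Noor 16. Kira has a majority (≥28).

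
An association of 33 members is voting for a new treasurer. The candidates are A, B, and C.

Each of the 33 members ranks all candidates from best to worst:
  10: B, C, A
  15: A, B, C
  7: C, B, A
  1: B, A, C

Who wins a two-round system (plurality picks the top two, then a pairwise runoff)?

Round 1 first-place votes: A 15, B 11, C 7. A and B advance.
Runoff: A is ranked above B on 15 ballots, B above A on 18.

B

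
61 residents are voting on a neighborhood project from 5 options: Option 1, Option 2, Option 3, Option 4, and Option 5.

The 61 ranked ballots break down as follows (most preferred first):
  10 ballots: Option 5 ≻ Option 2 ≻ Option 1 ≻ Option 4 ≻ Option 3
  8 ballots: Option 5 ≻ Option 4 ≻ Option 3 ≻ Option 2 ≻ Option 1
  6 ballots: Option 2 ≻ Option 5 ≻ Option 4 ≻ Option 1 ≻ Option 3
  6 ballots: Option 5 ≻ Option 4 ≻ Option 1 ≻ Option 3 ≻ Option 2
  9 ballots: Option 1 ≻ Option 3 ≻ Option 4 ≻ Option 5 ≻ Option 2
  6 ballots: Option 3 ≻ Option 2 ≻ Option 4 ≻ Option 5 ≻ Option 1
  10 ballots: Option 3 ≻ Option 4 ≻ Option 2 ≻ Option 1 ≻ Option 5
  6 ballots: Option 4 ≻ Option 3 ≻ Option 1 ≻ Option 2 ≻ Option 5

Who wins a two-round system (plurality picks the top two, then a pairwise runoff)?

Round 1 first-place votes: Option 1 9, Option 2 6, Option 3 16, Option 4 6, Option 5 24. Option 5 and Option 3 advance.
Runoff: Option 5 is ranked above Option 3 on 30 ballots, Option 3 above Option 5 on 31.

Option 3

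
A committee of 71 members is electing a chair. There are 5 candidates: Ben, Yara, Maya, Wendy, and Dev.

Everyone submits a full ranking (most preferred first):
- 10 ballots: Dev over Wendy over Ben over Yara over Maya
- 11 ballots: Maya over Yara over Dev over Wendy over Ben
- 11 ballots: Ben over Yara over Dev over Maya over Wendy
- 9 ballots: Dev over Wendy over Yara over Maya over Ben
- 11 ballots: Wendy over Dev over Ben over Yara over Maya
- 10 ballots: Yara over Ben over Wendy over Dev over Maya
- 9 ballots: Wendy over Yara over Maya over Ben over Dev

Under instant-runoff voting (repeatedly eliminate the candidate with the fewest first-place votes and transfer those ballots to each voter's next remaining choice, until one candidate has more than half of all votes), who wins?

Round 1: Ben 11, Yara 10, Maya 11, Wendy 20, Dev 19. Yara eliminated.
Round 2: Ben 21, Maya 11, Wendy 20, Dev 19. Maya eliminated.
Round 3: Ben 21, Wendy 20, Dev 30. Wendy eliminated.
Round 4: Ben 30, Dev 41. Dev has a majority (≥36).

Dev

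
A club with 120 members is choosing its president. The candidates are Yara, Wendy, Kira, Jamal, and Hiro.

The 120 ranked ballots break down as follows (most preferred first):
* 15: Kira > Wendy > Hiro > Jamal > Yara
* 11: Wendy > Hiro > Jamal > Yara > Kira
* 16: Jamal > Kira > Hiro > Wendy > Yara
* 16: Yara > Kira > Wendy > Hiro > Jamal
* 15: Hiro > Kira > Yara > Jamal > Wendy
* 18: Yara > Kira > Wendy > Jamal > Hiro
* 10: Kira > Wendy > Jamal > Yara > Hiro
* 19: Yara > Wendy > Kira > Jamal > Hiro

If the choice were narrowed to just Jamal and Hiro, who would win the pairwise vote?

Jamal

Jamal is ranked above Hiro on 63 ballots; Hiro above Jamal on 57.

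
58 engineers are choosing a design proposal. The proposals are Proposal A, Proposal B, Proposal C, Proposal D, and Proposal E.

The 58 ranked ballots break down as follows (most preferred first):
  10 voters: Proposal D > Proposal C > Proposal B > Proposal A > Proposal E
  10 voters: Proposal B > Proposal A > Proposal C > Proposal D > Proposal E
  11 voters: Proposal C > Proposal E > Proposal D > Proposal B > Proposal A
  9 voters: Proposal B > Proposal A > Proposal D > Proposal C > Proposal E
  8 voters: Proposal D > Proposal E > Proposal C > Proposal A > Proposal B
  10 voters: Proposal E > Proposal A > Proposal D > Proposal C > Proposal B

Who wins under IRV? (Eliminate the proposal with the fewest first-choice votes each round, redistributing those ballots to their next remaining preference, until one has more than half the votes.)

Proposal D

Round 1: Proposal A 0, Proposal B 19, Proposal C 11, Proposal D 18, Proposal E 10. Proposal A eliminated.
Round 2: Proposal B 19, Proposal C 11, Proposal D 18, Proposal E 10. Proposal E eliminated.
Round 3: Proposal B 19, Proposal C 11, Proposal D 28. Proposal C eliminated.
Round 4: Proposal B 19, Proposal D 39. Proposal D has a majority (≥30).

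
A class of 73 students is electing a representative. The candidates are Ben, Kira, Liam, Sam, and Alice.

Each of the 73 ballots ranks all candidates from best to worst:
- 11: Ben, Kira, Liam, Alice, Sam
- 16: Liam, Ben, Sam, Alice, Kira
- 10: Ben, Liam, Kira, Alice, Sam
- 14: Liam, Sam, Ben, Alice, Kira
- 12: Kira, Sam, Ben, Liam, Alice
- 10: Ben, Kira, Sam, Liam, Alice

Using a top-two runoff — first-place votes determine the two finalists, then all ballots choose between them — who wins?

Ben

Round 1 first-place votes: Ben 31, Kira 12, Liam 30, Sam 0, Alice 0. Ben and Liam advance.
Runoff: Ben is ranked above Liam on 43 ballots, Liam above Ben on 30.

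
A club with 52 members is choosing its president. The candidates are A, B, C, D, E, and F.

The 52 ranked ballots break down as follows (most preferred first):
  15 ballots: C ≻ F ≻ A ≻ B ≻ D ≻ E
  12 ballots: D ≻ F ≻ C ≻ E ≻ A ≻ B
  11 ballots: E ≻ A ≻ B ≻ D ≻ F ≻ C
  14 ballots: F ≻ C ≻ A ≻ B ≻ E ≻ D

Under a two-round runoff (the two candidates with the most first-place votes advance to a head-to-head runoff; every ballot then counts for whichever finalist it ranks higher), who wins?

Round 1 first-place votes: A 0, B 0, C 15, D 12, E 11, F 14. C and F advance.
Runoff: C is ranked above F on 15 ballots, F above C on 37.

F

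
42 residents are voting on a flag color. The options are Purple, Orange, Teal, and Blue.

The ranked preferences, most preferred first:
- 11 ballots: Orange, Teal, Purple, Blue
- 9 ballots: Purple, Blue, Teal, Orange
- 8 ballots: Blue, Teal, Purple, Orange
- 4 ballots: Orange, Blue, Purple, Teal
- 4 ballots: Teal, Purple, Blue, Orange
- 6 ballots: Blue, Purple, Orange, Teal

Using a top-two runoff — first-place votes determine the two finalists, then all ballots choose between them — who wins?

Round 1 first-place votes: Purple 9, Orange 15, Teal 4, Blue 14. Orange and Blue advance.
Runoff: Orange is ranked above Blue on 15 ballots, Blue above Orange on 27.

Blue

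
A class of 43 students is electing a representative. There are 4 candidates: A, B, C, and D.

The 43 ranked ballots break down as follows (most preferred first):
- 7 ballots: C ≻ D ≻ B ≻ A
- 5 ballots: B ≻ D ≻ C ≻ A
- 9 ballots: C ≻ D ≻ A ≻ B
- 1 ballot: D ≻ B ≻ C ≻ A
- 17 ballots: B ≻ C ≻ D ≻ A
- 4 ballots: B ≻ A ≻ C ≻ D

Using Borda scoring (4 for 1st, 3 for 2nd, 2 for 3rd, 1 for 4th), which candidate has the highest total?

C

A: 7×1 + 5×1 + 9×2 + 1×1 + 17×1 + 4×3 = 60
B: 7×2 + 5×4 + 9×1 + 1×3 + 17×4 + 4×4 = 130
C: 7×4 + 5×2 + 9×4 + 1×2 + 17×3 + 4×2 = 135
D: 7×3 + 5×3 + 9×3 + 1×4 + 17×2 + 4×1 = 105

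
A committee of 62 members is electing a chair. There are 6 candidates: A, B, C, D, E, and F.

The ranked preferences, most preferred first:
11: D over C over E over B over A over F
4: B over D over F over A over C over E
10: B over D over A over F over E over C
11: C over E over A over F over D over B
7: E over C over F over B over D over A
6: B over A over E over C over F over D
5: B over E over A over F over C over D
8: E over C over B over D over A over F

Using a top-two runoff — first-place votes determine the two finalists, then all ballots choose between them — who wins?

Round 1 first-place votes: A 0, B 25, C 11, D 11, E 15, F 0. B and E advance.
Runoff: B is ranked above E on 25 ballots, E above B on 37.

E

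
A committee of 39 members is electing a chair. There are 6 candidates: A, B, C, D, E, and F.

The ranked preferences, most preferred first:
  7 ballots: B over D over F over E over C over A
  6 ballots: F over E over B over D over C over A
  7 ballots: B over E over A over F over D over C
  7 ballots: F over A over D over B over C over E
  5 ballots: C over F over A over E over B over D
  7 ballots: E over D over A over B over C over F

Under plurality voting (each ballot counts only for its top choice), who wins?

First-place votes: A 0, B 14, C 5, D 0, E 7, F 13.

B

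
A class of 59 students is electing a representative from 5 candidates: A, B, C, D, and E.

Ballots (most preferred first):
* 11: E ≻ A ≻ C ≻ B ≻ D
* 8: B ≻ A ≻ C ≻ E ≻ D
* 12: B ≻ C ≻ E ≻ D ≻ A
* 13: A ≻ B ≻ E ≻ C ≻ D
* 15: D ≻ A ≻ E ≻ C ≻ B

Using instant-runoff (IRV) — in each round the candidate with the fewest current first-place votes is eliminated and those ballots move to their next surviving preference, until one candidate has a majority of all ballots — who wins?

A

Round 1: A 13, B 20, C 0, D 15, E 11. C eliminated.
Round 2: A 13, B 20, D 15, E 11. E eliminated.
Round 3: A 24, B 20, D 15. D eliminated.
Round 4: A 39, B 20. A has a majority (≥30).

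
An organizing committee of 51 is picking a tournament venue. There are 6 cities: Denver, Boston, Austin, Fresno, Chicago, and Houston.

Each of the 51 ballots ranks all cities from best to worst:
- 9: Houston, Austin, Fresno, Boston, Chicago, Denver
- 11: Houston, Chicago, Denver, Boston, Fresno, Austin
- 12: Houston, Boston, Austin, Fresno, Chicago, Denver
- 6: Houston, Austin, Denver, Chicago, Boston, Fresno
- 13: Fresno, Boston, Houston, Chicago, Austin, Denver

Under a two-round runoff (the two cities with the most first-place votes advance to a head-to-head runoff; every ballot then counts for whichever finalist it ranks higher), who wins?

Houston

Round 1 first-place votes: Denver 0, Boston 0, Austin 0, Fresno 13, Chicago 0, Houston 38. Houston and Fresno advance.
Runoff: Houston is ranked above Fresno on 38 ballots, Fresno above Houston on 13.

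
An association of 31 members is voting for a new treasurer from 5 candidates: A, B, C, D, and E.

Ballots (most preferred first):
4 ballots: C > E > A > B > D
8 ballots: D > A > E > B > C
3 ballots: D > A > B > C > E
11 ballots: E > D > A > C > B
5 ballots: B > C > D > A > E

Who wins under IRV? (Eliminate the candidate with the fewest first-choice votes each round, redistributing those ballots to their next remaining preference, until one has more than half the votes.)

Round 1: A 0, B 5, C 4, D 11, E 11. A eliminated.
Round 2: B 5, C 4, D 11, E 11. C eliminated.
Round 3: B 5, D 11, E 15. B eliminated.
Round 4: D 16, E 15. D has a majority (≥16).

D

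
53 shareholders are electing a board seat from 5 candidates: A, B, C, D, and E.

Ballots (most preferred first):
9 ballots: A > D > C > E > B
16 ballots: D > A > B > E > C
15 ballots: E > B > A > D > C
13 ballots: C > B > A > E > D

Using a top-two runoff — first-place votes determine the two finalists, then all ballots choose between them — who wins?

E

Round 1 first-place votes: A 9, B 0, C 13, D 16, E 15. D and E advance.
Runoff: D is ranked above E on 25 ballots, E above D on 28.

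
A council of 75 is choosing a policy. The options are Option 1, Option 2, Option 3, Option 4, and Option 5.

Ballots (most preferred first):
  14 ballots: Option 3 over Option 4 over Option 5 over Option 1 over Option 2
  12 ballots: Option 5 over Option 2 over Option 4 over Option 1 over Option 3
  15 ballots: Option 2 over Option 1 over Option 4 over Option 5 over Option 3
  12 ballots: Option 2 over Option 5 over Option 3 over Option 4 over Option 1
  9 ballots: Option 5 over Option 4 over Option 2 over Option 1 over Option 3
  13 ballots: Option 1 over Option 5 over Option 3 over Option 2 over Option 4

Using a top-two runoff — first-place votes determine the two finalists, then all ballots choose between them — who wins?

Option 5

Round 1 first-place votes: Option 1 13, Option 2 27, Option 3 14, Option 4 0, Option 5 21. Option 2 and Option 5 advance.
Runoff: Option 2 is ranked above Option 5 on 27 ballots, Option 5 above Option 2 on 48.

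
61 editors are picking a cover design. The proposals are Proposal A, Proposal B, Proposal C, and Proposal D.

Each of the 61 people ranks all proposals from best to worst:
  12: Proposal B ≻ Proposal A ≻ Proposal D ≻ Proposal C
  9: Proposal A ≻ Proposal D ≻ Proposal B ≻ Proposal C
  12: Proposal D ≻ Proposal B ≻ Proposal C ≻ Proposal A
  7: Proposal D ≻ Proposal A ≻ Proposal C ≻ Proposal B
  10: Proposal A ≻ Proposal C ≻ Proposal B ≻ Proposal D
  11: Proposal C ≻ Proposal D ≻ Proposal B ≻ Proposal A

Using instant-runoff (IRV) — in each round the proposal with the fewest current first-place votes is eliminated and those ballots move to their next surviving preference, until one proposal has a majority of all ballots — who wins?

Proposal A

Round 1: Proposal A 19, Proposal B 12, Proposal C 11, Proposal D 19. Proposal C eliminated.
Round 2: Proposal A 19, Proposal B 12, Proposal D 30. Proposal B eliminated.
Round 3: Proposal A 31, Proposal D 30. Proposal A has a majority (≥31).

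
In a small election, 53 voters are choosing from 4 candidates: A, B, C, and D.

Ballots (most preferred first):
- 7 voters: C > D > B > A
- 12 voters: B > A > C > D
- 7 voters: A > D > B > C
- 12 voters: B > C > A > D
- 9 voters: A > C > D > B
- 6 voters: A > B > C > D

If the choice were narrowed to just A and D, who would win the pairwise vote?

A

A is ranked above D on 46 ballots; D above A on 7.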